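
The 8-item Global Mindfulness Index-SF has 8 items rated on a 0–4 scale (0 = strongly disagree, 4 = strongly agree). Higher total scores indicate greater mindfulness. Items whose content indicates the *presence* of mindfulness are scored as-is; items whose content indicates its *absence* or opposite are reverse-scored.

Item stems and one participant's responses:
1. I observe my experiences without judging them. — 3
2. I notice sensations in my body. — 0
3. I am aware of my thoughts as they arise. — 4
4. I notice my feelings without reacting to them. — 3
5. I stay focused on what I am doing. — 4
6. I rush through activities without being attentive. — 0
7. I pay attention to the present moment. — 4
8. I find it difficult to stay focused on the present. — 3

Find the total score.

Items 6, 8 describe the absence/opposite of mindfulness → reverse-score.
on a 0–4 scale, reversed = 4 − raw.
  item 1: 3
  item 2: 0
  item 3: 4
  item 4: 3
  item 5: 4
  item 6: 4 − 0 = 4
  item 7: 4
  item 8: 4 − 3 = 1
Total = 3 + 0 + 4 + 3 + 4 + 4 + 4 + 1 = 23

23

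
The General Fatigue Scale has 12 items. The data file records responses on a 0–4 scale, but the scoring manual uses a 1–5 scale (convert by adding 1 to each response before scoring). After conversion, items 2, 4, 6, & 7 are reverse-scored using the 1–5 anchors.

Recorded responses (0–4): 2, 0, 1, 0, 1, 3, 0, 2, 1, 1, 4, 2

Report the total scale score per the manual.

Convert to 1–5: 3, 1, 2, 1, 2, 4, 1, 3, 2, 2, 5, 3
Reverse-coded (reversed = (1+5) − raw = 6 − raw):
  item 2: 6 − 1 = 5
  item 4: 6 − 1 = 5
  item 6: 6 − 4 = 2
  item 7: 6 − 1 = 5
Scored: 3, 5, 2, 5, 2, 2, 5, 3, 2, 2, 5, 3
Total = 39

39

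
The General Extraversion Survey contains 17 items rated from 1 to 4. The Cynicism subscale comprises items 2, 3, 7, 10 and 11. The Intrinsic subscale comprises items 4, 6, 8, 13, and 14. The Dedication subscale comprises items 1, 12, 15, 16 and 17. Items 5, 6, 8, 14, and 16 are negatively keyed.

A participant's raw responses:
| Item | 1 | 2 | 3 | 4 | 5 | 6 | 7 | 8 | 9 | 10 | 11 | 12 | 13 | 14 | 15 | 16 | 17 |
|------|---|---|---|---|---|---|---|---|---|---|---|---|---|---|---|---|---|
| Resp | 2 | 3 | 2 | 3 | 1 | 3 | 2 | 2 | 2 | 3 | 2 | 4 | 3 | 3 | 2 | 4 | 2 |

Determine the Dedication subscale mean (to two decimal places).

Dedication items: 1, 12, 15, 16, 17.
Of these, item 16 is negatively keyed; reverse-coded value = 5 − response.
  item 1: 2
  item 12: 4
  item 15: 2
  item 16: 5 − 4 = 1
  item 17: 2
Sum = 2 + 4 + 2 + 1 + 2 = 11
Mean = 11 / 5 = 2.20

2.20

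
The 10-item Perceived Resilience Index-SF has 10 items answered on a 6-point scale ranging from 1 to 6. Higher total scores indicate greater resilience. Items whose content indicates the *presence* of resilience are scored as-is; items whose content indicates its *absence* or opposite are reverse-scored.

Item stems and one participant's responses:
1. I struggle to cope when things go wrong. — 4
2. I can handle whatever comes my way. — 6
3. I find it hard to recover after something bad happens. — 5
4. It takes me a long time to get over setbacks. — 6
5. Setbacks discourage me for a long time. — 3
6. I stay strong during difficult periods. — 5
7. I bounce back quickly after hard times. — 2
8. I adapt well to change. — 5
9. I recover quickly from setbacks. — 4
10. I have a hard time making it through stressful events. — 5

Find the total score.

Items 1, 3, 4, 5, 10 describe the absence/opposite of resilience → reverse-score.
reverse-coded value = 7 − response.
  item 1: 7 − 4 = 3
  item 2: 6
  item 3: 7 − 5 = 2
  item 4: 7 − 6 = 1
  item 5: 7 − 3 = 4
  item 6: 5
  item 7: 2
  item 8: 5
  item 9: 4
  item 10: 7 − 5 = 2
Total = 3 + 6 + 2 + 1 + 4 + 5 + 2 + 5 + 4 + 2 = 34

34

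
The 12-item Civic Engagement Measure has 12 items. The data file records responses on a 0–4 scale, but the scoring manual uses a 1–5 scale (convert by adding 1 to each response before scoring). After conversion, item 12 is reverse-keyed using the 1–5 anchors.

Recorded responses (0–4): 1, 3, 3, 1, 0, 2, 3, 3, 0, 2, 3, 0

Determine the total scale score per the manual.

37

Convert to 1–5: 2, 4, 4, 2, 1, 3, 4, 4, 1, 3, 4, 1
Reverse-coded (reverse-coded value = 6 − response):
  item 12: 6 − 1 = 5
Scored: 2, 4, 4, 2, 1, 3, 4, 4, 1, 3, 4, 5
Total = 37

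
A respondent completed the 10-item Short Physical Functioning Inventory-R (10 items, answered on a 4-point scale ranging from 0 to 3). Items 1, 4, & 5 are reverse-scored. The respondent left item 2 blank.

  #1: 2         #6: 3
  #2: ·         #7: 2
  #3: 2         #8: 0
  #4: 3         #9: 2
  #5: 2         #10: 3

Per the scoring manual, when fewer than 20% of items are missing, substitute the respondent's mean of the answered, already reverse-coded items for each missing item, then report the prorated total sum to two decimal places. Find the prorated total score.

Reverse-coded (on a 0–3 scale, reversed = 3 − raw):
  item 1: 3 − 2 = 1
  item 4: 3 − 3 = 0
  item 5: 3 − 2 = 1
Completed scored items (9 of 10): 1, 2, 0, 1, 3, 2, 0, 2, 3; sum = 14.
Person mean = 14 / 9 ≈ 1.5556
Prorated total = (14 / 9) × 10 = 15.56 (to 2 dp)

15.56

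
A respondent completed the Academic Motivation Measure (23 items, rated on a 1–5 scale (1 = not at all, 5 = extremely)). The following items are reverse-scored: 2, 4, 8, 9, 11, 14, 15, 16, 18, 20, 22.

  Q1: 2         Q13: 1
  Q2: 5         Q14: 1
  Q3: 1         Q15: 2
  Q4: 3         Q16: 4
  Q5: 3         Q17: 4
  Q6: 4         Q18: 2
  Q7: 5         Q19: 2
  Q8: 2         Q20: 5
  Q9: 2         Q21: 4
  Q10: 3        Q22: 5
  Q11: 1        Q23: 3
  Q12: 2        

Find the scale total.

Reverse-scored items use 6 − raw:
  item 2: 6 − 5 = 1
  item 4: 6 − 3 = 3
  item 8: 6 − 2 = 4
  item 9: 6 − 2 = 4
  item 11: 6 − 1 = 5
  item 14: 6 − 1 = 5
  item 15: 6 − 2 = 4
  item 16: 6 − 4 = 2
  item 18: 6 − 2 = 4
  item 20: 6 − 5 = 1
  item 22: 6 − 5 = 1
After reverse-coding: 2, 1, 1, 3, 3, 4, 5, 4, 4, 3, 5, 2, 1, 5, 4, 2, 4, 4, 2, 1, 4, 1, 3
Total = 2 + 1 + 1 + 3 + 3 + 4 + 5 + 4 + 4 + 3 + 5 + 2 + 1 + 5 + 4 + 2 + 4 + 4 + 2 + 1 + 4 + 1 + 3 = 68

68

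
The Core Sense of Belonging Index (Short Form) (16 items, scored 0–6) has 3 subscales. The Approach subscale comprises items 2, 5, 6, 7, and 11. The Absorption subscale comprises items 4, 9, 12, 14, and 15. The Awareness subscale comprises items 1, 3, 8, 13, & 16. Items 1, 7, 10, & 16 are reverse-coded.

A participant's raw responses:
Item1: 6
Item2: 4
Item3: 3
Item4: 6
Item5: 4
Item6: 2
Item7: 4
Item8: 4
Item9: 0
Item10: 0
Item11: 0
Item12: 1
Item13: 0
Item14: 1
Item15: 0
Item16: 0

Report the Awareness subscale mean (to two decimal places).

2.60

Awareness items: 1, 3, 8, 13, 16.
Of these, items 1 and 16 are reverse-coded; on a 0–6 scale, reversed = 6 − raw.
  item 1: 6 − 6 = 0
  item 3: 3
  item 8: 4
  item 13: 0
  item 16: 6 − 0 = 6
Sum = 0 + 3 + 4 + 0 + 6 = 13
Mean = 13 / 5 = 2.60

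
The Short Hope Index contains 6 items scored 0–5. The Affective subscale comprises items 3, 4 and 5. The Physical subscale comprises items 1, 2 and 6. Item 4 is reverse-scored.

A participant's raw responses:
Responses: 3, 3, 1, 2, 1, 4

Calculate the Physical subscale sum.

Physical items: 1, 2, 6.
  item 1: 3
  item 2: 3
  item 6: 4
Sum = 3 + 3 + 4 = 10

10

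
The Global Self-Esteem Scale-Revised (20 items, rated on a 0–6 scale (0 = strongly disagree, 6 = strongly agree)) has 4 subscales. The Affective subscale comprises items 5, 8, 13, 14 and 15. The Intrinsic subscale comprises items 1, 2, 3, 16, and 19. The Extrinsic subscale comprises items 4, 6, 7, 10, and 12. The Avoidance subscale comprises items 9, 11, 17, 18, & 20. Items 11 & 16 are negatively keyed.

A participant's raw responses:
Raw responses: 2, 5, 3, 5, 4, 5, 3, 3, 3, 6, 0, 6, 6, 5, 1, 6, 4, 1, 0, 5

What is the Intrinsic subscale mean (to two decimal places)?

2.00

Intrinsic items: 1, 2, 3, 16, 19.
Of these, item 16 is negatively keyed; reverse-coded value = 6 − response.
  item 1: 2
  item 2: 5
  item 3: 3
  item 16: 6 − 6 = 0
  item 19: 0
Sum = 2 + 5 + 3 + 0 + 0 = 10
Mean = 10 / 5 = 2.00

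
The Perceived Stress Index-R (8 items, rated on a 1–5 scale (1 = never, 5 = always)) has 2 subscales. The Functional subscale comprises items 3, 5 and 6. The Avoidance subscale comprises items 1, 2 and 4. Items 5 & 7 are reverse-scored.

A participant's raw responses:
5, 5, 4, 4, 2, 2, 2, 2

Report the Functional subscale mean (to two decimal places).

3.33

Functional items: 3, 5, 6.
Of these, item 5 is reverse-scored; reverse-coded value = 6 − response.
  item 3: 4
  item 5: 6 − 2 = 4
  item 6: 2
Sum = 4 + 4 + 2 = 10
Mean = 10 / 3 = 3.33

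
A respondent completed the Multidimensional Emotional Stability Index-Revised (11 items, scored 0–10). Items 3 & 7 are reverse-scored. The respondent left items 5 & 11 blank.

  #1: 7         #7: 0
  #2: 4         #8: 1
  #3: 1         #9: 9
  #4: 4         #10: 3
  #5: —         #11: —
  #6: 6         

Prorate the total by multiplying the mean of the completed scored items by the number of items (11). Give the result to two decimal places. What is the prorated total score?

64.78

Reverse-coded (on a 0–10 scale, reversed = 10 − raw):
  item 3: 10 − 1 = 9
  item 7: 10 − 0 = 10
Completed scored items (9 of 11): 7, 4, 9, 4, 6, 10, 1, 9, 3; sum = 53.
Person mean = 53 / 9 ≈ 5.8889
Prorated total = (53 / 9) × 11 = 64.78 (to 2 dp)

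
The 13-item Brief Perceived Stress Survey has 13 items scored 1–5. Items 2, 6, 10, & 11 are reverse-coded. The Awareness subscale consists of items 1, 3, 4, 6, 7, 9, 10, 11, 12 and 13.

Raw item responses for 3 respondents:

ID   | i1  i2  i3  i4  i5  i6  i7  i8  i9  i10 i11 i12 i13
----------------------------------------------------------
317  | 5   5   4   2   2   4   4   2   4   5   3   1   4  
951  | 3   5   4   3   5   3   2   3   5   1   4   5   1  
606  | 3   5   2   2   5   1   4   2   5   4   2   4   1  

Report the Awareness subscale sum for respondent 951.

33

Respondent 951 raw: 3, 5, 4, 3, 5, 3, 2, 3, 5, 1, 4, 5, 1.
Awareness items: 1, 3, 4, 6, 7, 9, 10, 11, 12, 13.
Reverse-coded (reverse-coded value = 6 − response):
  item 1: 3
  item 3: 4
  item 4: 3
  item 6: 6 − 3 = 3
  item 7: 2
  item 9: 5
  item 10: 6 − 1 = 5
  item 11: 6 − 4 = 2
  item 12: 5
  item 13: 1
Sum = 3 + 4 + 3 + 3 + 2 + 5 + 5 + 2 + 5 + 1 = 33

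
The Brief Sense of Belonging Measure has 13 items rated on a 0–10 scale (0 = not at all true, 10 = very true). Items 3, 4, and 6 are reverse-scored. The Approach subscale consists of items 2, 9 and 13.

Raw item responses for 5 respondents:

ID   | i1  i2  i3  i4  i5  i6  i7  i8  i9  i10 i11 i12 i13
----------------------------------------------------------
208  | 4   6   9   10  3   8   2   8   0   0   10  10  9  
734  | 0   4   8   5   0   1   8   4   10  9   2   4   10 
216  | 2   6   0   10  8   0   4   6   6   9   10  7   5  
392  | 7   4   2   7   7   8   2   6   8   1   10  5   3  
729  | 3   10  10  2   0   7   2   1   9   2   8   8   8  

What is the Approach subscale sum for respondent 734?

Respondent 734 raw: 0, 4, 8, 5, 0, 1, 8, 4, 10, 9, 2, 4, 10.
Approach items: 2, 9, 13.
Reverse-coded (reversed = (0+10) − raw = 10 − raw):
  item 2: 4
  item 9: 10
  item 13: 10
Sum = 4 + 10 + 10 = 24

24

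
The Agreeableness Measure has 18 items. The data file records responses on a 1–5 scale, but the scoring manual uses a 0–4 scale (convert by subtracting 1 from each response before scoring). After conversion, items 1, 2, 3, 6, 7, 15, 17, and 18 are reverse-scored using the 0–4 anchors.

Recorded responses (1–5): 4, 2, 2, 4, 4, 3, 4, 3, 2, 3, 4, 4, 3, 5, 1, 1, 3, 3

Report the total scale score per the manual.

Convert to 0–4: 3, 1, 1, 3, 3, 2, 3, 2, 1, 2, 3, 3, 2, 4, 0, 0, 2, 2
Reverse-coded (reversed = (0+4) − raw = 4 − raw):
  item 1: 4 − 3 = 1
  item 2: 4 − 1 = 3
  item 3: 4 − 1 = 3
  item 6: 4 − 2 = 2
  item 7: 4 − 3 = 1
  item 15: 4 − 0 = 4
  item 17: 4 − 2 = 2
  item 18: 4 − 2 = 2
Scored: 1, 3, 3, 3, 3, 2, 1, 2, 1, 2, 3, 3, 2, 4, 4, 0, 2, 2
Total = 41

41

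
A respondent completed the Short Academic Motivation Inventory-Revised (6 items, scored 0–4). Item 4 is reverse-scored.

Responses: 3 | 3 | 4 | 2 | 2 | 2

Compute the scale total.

16

Reverse-scored items use 4 − raw:
  item 4: 4 − 2 = 2
Scored responses: 3, 3, 4, 2, 2, 2
Total = 3 + 3 + 4 + 2 + 2 + 2 = 16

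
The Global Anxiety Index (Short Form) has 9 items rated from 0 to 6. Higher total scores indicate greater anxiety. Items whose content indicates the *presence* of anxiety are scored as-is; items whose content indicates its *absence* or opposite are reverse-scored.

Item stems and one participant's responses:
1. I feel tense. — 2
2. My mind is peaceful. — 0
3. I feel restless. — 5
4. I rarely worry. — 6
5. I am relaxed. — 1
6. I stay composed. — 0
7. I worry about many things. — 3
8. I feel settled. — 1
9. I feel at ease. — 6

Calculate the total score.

32

Items 2, 4, 5, 6, 8, 9 describe the absence/opposite of anxiety → reverse-score.
on a 0–6 scale, reversed = 6 − raw.
  item 1: 2
  item 2: 6 − 0 = 6
  item 3: 5
  item 4: 6 − 6 = 0
  item 5: 6 − 1 = 5
  item 6: 6 − 0 = 6
  item 7: 3
  item 8: 6 − 1 = 5
  item 9: 6 − 6 = 0
Total = 2 + 6 + 5 + 0 + 5 + 6 + 3 + 5 + 0 = 32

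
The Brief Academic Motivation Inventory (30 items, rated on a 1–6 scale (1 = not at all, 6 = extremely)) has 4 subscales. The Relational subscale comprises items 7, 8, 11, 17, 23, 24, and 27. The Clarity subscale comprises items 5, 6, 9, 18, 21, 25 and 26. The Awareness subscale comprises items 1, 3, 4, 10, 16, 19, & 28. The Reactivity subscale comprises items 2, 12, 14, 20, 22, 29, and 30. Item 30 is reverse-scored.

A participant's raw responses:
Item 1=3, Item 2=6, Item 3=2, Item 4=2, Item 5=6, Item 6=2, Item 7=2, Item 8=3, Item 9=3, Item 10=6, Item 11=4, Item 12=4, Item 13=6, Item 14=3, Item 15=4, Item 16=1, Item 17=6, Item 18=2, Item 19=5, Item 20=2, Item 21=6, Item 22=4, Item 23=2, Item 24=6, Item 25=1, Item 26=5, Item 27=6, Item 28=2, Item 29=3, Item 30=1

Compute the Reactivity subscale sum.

Reactivity items: 2, 12, 14, 20, 22, 29, 30.
Of these, item 30 is reverse-scored; reverse-coded value = 7 − response.
  item 2: 6
  item 12: 4
  item 14: 3
  item 20: 2
  item 22: 4
  item 29: 3
  item 30: 7 − 1 = 6
Sum = 6 + 4 + 3 + 2 + 4 + 3 + 6 = 28

28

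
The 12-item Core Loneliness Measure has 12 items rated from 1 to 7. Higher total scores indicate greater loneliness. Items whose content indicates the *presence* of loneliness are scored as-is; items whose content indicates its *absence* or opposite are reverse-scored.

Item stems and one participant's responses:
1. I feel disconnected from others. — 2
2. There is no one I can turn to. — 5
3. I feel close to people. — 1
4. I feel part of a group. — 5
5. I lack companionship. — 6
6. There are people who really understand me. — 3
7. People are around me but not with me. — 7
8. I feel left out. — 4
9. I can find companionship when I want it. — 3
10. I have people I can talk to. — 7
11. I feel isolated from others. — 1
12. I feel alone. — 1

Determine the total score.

Items 3, 4, 6, 9, 10 describe the absence/opposite of loneliness → reverse-score.
on a 1–7 scale, reversed = 8 − raw.
  item 1: 2
  item 2: 5
  item 3: 8 − 1 = 7
  item 4: 8 − 5 = 3
  item 5: 6
  item 6: 8 − 3 = 5
  item 7: 7
  item 8: 4
  item 9: 8 − 3 = 5
  item 10: 8 − 7 = 1
  item 11: 1
  item 12: 1
Total = 2 + 5 + 7 + 3 + 6 + 5 + 7 + 4 + 5 + 1 + 1 + 1 = 47

47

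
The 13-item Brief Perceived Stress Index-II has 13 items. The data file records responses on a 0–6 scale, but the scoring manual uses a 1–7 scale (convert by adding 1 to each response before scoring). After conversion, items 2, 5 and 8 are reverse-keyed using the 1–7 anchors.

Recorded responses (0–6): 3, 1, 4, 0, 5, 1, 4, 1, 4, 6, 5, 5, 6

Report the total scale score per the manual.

Convert to 1–7: 4, 2, 5, 1, 6, 2, 5, 2, 5, 7, 6, 6, 7
Reverse-coded (reversed = (1+7) − raw = 8 − raw):
  item 2: 8 − 2 = 6
  item 5: 8 − 6 = 2
  item 8: 8 − 2 = 6
Scored: 4, 6, 5, 1, 2, 2, 5, 6, 5, 7, 6, 6, 7
Total = 62

62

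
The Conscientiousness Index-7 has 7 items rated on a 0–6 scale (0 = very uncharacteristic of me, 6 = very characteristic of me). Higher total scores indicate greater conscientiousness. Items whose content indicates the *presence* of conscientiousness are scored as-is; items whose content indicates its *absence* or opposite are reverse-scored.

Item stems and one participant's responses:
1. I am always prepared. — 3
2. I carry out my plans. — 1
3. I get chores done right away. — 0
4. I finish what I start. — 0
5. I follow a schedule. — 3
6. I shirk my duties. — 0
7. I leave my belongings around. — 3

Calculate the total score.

Items 6, 7 describe the absence/opposite of conscientiousness → reverse-score.
on a 0–6 scale, reversed = 6 − raw.
  item 1: 3
  item 2: 1
  item 3: 0
  item 4: 0
  item 5: 3
  item 6: 6 − 0 = 6
  item 7: 6 − 3 = 3
Total = 3 + 1 + 0 + 0 + 3 + 6 + 3 = 16

16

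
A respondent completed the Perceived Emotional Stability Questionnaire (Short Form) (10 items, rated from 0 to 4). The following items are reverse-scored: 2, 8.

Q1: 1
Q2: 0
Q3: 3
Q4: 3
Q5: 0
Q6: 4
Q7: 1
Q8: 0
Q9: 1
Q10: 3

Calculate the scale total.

24

Apply reverse scoring (reversed = (0+4) − raw = 4 − raw):
  item 2: 4 − 0 = 4
  item 8: 4 − 0 = 4
Scored responses: 1, 4, 3, 3, 0, 4, 1, 4, 1, 3
Total = 1 + 4 + 3 + 3 + 0 + 4 + 1 + 4 + 1 + 3 = 24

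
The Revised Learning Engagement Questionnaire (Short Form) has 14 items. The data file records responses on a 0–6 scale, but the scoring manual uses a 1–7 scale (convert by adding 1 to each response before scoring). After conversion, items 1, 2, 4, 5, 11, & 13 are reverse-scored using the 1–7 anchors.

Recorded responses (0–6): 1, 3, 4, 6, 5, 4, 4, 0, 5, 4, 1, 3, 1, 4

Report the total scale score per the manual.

61

Convert to 1–7: 2, 4, 5, 7, 6, 5, 5, 1, 6, 5, 2, 4, 2, 5
Reverse-coded (reverse-coded value = 8 − response):
  item 1: 8 − 2 = 6
  item 2: 8 − 4 = 4
  item 4: 8 − 7 = 1
  item 5: 8 − 6 = 2
  item 11: 8 − 2 = 6
  item 13: 8 − 2 = 6
Scored: 6, 4, 5, 1, 2, 5, 5, 1, 6, 5, 6, 4, 6, 5
Total = 61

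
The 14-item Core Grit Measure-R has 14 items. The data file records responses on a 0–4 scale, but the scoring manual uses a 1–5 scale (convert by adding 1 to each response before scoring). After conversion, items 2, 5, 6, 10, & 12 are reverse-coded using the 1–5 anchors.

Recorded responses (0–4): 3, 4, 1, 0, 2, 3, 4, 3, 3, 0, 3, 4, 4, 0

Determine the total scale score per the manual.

42

Convert to 1–5: 4, 5, 2, 1, 3, 4, 5, 4, 4, 1, 4, 5, 5, 1
Reverse-coded (reversed = (1+5) − raw = 6 − raw):
  item 2: 6 − 5 = 1
  item 5: 6 − 3 = 3
  item 6: 6 − 4 = 2
  item 10: 6 − 1 = 5
  item 12: 6 − 5 = 1
Scored: 4, 1, 2, 1, 3, 2, 5, 4, 4, 5, 4, 1, 5, 1
Total = 42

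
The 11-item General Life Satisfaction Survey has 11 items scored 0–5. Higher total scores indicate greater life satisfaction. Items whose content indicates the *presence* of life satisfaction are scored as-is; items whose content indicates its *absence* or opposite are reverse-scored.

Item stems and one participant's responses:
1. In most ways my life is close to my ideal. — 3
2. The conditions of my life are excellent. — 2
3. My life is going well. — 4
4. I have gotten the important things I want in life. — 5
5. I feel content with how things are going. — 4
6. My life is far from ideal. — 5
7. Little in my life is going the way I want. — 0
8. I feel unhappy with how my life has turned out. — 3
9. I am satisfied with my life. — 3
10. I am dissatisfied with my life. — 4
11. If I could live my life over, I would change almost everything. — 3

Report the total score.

Items 6, 7, 8, 10, 11 describe the absence/opposite of life satisfaction → reverse-score.
reversed = (0+5) − raw = 5 − raw.
  item 1: 3
  item 2: 2
  item 3: 4
  item 4: 5
  item 5: 4
  item 6: 5 − 5 = 0
  item 7: 5 − 0 = 5
  item 8: 5 − 3 = 2
  item 9: 3
  item 10: 5 − 4 = 1
  item 11: 5 − 3 = 2
Total = 3 + 2 + 4 + 5 + 4 + 0 + 5 + 2 + 3 + 1 + 2 = 31

31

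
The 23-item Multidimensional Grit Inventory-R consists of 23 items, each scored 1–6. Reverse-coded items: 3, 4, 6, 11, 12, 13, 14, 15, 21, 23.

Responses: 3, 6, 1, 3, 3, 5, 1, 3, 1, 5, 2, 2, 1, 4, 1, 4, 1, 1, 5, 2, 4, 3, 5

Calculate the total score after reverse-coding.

Apply reverse scoring (on a 1–6 scale, reversed = 7 − raw):
  item 3: 7 − 1 = 6
  item 4: 7 − 3 = 4
  item 6: 7 − 5 = 2
  item 11: 7 − 2 = 5
  item 12: 7 − 2 = 5
  item 13: 7 − 1 = 6
  item 14: 7 − 4 = 3
  item 15: 7 − 1 = 6
  item 21: 7 − 4 = 3
  item 23: 7 − 5 = 2
Scored items: 3, 6, 6, 4, 3, 2, 1, 3, 1, 5, 5, 5, 6, 3, 6, 4, 1, 1, 5, 2, 3, 3, 2
Total = 3 + 6 + 6 + 4 + 3 + 2 + 1 + 3 + 1 + 5 + 5 + 5 + 6 + 3 + 6 + 4 + 1 + 1 + 5 + 2 + 3 + 3 + 2 = 80

80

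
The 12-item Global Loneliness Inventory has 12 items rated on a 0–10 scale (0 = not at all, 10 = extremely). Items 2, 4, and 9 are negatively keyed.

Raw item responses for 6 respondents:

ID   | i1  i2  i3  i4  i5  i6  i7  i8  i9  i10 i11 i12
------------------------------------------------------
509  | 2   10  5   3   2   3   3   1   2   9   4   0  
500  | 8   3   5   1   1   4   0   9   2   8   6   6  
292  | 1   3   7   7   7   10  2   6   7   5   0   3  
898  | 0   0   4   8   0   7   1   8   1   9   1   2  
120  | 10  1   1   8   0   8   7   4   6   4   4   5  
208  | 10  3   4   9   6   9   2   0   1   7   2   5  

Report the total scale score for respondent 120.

58

Respondent 120 raw: 10, 1, 1, 8, 0, 8, 7, 4, 6, 4, 4, 5.
Reverse-coded (reverse-coded value = 10 − response):
  item 1: 10
  item 2: 10 − 1 = 9
  item 3: 1
  item 4: 10 − 8 = 2
  item 5: 0
  item 6: 8
  item 7: 7
  item 8: 4
  item 9: 10 − 6 = 4
  item 10: 4
  item 11: 4
  item 12: 5
Sum = 10 + 9 + 1 + 2 + 0 + 8 + 7 + 4 + 4 + 4 + 4 + 5 = 58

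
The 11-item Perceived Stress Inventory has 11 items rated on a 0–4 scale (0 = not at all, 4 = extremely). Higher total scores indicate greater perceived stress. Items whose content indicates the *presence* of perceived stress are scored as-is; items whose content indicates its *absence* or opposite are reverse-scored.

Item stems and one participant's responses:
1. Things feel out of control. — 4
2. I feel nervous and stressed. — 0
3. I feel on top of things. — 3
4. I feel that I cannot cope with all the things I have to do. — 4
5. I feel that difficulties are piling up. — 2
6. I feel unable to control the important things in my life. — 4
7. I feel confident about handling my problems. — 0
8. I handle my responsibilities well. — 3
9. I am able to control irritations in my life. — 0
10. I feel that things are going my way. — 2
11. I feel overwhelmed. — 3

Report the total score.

29

Items 3, 7, 8, 9, 10 describe the absence/opposite of perceived stress → reverse-score.
reversed = (0+4) − raw = 4 − raw.
  item 1: 4
  item 2: 0
  item 3: 4 − 3 = 1
  item 4: 4
  item 5: 2
  item 6: 4
  item 7: 4 − 0 = 4
  item 8: 4 − 3 = 1
  item 9: 4 − 0 = 4
  item 10: 4 − 2 = 2
  item 11: 3
Total = 4 + 0 + 1 + 4 + 2 + 4 + 4 + 1 + 4 + 2 + 3 = 29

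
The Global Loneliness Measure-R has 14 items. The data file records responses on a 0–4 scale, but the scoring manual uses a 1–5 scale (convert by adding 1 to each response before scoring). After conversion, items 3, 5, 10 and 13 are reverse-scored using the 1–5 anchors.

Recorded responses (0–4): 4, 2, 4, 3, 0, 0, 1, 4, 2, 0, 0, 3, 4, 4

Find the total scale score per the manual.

45

Convert to 1–5: 5, 3, 5, 4, 1, 1, 2, 5, 3, 1, 1, 4, 5, 5
Reverse-coded (reversed = (1+5) − raw = 6 − raw):
  item 3: 6 − 5 = 1
  item 5: 6 − 1 = 5
  item 10: 6 − 1 = 5
  item 13: 6 − 5 = 1
Scored: 5, 3, 1, 4, 5, 1, 2, 5, 3, 5, 1, 4, 1, 5
Total = 45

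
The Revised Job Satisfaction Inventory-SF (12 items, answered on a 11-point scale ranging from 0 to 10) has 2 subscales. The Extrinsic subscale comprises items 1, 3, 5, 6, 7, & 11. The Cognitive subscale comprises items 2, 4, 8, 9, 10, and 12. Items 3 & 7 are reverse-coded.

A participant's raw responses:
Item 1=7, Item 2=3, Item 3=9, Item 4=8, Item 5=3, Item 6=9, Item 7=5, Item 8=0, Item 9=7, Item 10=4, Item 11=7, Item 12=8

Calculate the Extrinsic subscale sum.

32

Extrinsic items: 1, 3, 5, 6, 7, 11.
Of these, items 3 and 7 are reverse-coded; reverse-coded value = 10 − response.
  item 1: 7
  item 3: 10 − 9 = 1
  item 5: 3
  item 6: 9
  item 7: 10 − 5 = 5
  item 11: 7
Sum = 7 + 1 + 3 + 9 + 5 + 7 = 32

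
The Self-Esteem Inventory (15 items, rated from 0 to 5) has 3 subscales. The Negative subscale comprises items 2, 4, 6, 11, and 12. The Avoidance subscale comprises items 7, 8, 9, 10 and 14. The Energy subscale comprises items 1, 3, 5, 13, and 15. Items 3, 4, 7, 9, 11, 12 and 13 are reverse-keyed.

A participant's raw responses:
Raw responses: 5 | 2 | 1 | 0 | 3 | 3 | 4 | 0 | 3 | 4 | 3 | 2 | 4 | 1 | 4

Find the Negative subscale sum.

Negative items: 2, 4, 6, 11, 12.
Of these, items 4, 11 and 12 are reverse-keyed; reversed = (0+5) − raw = 5 − raw.
  item 2: 2
  item 4: 5 − 0 = 5
  item 6: 3
  item 11: 5 − 3 = 2
  item 12: 5 − 2 = 3
Sum = 2 + 5 + 3 + 2 + 3 = 15

15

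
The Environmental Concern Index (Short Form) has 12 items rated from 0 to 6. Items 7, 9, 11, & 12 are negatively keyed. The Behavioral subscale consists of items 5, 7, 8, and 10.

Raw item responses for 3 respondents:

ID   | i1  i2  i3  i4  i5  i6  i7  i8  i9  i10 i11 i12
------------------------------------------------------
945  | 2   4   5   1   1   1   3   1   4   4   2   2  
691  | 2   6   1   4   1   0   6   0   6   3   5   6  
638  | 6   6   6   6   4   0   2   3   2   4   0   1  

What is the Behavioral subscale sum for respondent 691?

4

Respondent 691 raw: 2, 6, 1, 4, 1, 0, 6, 0, 6, 3, 5, 6.
Behavioral items: 5, 7, 8, 10.
Reverse-coded (reverse-coded value = 6 − response):
  item 5: 1
  item 7: 6 − 6 = 0
  item 8: 0
  item 10: 3
Sum = 1 + 0 + 0 + 3 = 4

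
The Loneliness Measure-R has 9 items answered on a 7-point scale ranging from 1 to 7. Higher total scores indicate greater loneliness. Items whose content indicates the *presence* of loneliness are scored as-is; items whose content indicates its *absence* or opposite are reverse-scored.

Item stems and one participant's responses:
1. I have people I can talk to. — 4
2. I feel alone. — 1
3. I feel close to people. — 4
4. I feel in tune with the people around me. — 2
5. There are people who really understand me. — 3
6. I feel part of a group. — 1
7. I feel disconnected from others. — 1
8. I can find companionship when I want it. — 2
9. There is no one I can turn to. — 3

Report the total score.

Items 1, 3, 4, 5, 6, 8 describe the absence/opposite of loneliness → reverse-score.
reverse-coded value = 8 − response.
  item 1: 8 − 4 = 4
  item 2: 1
  item 3: 8 − 4 = 4
  item 4: 8 − 2 = 6
  item 5: 8 − 3 = 5
  item 6: 8 − 1 = 7
  item 7: 1
  item 8: 8 − 2 = 6
  item 9: 3
Total = 4 + 1 + 4 + 6 + 5 + 7 + 1 + 6 + 3 = 37

37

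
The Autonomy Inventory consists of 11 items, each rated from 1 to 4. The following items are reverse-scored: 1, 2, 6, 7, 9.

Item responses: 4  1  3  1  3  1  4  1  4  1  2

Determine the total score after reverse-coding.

Apply reverse scoring (reverse-coded value = 5 − response):
  item 1: 5 − 4 = 1
  item 2: 5 − 1 = 4
  item 6: 5 − 1 = 4
  item 7: 5 − 4 = 1
  item 9: 5 − 4 = 1
Scored items: 1, 4, 3, 1, 3, 4, 1, 1, 1, 1, 2
Total = 1 + 4 + 3 + 1 + 3 + 4 + 1 + 1 + 1 + 1 + 2 = 22

22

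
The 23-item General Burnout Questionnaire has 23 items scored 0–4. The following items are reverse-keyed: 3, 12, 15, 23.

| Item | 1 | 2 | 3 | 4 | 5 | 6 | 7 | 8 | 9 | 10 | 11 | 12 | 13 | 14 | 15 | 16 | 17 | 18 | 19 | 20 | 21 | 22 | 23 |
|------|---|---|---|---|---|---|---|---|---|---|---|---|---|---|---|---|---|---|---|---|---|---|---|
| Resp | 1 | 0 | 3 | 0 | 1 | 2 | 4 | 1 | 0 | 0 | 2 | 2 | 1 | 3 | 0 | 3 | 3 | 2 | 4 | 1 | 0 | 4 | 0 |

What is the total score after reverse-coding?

43

Reversing items 3, 12, 15 and 23 with 4 − raw:
Total = 1 + 0 + (4−3) + 0 + 1 + 2 + 4 + 1 + 0 + 0 + 2 + (4−2) + 1 + 3 + (4−0) + 3 + 3 + 2 + 4 + 1 + 0 + 4 + (4−0)
      = 1 + 0 + 1 + 0 + 1 + 2 + 4 + 1 + 0 + 0 + 2 + 2 + 1 + 3 + 4 + 3 + 3 + 2 + 4 + 1 + 0 + 4 + 4 = 43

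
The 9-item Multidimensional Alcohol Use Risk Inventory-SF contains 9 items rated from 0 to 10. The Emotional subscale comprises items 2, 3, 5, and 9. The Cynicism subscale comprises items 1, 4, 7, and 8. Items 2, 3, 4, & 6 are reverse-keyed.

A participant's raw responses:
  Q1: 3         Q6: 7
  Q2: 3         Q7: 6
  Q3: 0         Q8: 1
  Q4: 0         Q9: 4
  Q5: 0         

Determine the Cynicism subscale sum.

Cynicism items: 1, 4, 7, 8.
Of these, item 4 is reverse-keyed; reverse-coded value = 10 − response.
  item 1: 3
  item 4: 10 − 0 = 10
  item 7: 6
  item 8: 1
Sum = 3 + 10 + 6 + 1 = 20

20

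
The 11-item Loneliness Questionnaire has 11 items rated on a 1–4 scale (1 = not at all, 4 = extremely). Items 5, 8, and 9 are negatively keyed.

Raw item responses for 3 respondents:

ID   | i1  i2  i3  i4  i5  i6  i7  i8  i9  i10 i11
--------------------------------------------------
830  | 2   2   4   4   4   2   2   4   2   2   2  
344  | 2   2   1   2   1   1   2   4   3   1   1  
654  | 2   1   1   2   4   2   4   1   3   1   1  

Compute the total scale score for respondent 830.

25

Respondent 830 raw: 2, 2, 4, 4, 4, 2, 2, 4, 2, 2, 2.
Reverse-coded (reverse-coded value = 5 − response):
  item 1: 2
  item 2: 2
  item 3: 4
  item 4: 4
  item 5: 5 − 4 = 1
  item 6: 2
  item 7: 2
  item 8: 5 − 4 = 1
  item 9: 5 − 2 = 3
  item 10: 2
  item 11: 2
Sum = 2 + 2 + 4 + 4 + 1 + 2 + 2 + 1 + 3 + 2 + 2 = 25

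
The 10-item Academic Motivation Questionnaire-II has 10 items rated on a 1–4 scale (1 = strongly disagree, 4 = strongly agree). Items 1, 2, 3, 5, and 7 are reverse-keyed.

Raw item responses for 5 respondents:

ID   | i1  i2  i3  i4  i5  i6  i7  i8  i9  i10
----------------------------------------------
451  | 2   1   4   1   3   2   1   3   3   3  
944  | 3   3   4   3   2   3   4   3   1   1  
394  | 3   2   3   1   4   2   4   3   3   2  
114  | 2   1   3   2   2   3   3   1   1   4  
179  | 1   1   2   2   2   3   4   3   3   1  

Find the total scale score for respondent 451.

26

Respondent 451 raw: 2, 1, 4, 1, 3, 2, 1, 3, 3, 3.
Reverse-coded (reverse-coded value = 5 − response):
  item 1: 5 − 2 = 3
  item 2: 5 − 1 = 4
  item 3: 5 − 4 = 1
  item 4: 1
  item 5: 5 − 3 = 2
  item 6: 2
  item 7: 5 − 1 = 4
  item 8: 3
  item 9: 3
  item 10: 3
Sum = 3 + 4 + 1 + 1 + 2 + 2 + 4 + 3 + 3 + 3 = 26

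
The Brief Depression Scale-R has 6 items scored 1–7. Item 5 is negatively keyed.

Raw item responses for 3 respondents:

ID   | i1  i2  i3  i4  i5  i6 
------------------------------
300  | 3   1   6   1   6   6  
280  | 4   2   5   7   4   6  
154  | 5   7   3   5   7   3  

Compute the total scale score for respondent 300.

Respondent 300 raw: 3, 1, 6, 1, 6, 6.
Reverse-coded (reversed = (1+7) − raw = 8 − raw):
  item 1: 3
  item 2: 1
  item 3: 6
  item 4: 1
  item 5: 8 − 6 = 2
  item 6: 6
Sum = 3 + 1 + 6 + 1 + 2 + 6 = 19

19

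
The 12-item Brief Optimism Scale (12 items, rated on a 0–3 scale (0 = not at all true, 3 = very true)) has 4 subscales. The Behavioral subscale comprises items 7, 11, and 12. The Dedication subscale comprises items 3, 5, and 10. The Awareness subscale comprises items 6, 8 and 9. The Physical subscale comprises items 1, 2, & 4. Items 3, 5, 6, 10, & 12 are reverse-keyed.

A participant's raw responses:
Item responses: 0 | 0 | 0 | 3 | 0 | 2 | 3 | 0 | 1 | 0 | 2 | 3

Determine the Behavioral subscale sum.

5

Behavioral items: 7, 11, 12.
Of these, item 12 is reverse-keyed; on a 0–3 scale, reversed = 3 − raw.
  item 7: 3
  item 11: 2
  item 12: 3 − 3 = 0
Sum = 3 + 2 + 0 = 5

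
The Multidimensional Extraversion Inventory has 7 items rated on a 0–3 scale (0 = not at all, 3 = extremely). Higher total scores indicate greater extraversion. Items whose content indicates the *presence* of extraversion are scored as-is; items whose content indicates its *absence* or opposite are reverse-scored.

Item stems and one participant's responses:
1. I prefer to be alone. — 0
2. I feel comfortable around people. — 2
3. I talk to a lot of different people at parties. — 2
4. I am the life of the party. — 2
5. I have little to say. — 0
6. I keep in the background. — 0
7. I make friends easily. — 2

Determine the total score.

Items 1, 5, 6 describe the absence/opposite of extraversion → reverse-score.
on a 0–3 scale, reversed = 3 − raw.
  item 1: 3 − 0 = 3
  item 2: 2
  item 3: 2
  item 4: 2
  item 5: 3 − 0 = 3
  item 6: 3 − 0 = 3
  item 7: 2
Total = 3 + 2 + 2 + 2 + 3 + 3 + 2 = 17

17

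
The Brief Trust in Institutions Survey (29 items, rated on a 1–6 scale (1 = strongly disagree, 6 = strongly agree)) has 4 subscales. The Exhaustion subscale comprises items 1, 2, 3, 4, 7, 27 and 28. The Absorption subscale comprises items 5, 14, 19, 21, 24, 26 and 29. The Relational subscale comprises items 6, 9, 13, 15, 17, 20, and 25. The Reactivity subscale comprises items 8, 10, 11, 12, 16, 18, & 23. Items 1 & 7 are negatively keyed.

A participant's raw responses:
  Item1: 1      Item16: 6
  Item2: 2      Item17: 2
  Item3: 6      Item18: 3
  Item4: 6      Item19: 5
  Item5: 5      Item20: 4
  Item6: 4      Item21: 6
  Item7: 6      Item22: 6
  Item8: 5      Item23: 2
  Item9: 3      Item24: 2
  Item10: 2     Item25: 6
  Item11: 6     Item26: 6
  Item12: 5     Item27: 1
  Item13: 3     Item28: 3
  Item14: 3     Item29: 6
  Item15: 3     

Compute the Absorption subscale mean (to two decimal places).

Absorption items: 5, 14, 19, 21, 24, 26, 29.
  item 5: 5
  item 14: 3
  item 19: 5
  item 21: 6
  item 24: 2
  item 26: 6
  item 29: 6
Sum = 5 + 3 + 5 + 6 + 2 + 6 + 6 = 33
Mean = 33 / 7 = 4.71

4.71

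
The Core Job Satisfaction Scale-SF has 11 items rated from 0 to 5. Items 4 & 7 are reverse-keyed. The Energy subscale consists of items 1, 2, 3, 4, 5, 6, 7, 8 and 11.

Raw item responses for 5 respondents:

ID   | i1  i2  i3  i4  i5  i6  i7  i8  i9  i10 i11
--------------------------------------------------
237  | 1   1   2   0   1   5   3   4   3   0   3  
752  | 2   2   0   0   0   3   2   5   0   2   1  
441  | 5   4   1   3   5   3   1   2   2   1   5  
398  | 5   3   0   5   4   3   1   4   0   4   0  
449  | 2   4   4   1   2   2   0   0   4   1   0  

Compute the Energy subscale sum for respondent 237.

24

Respondent 237 raw: 1, 1, 2, 0, 1, 5, 3, 4, 3, 0, 3.
Energy items: 1, 2, 3, 4, 5, 6, 7, 8, 11.
Reverse-coded (on a 0–5 scale, reversed = 5 − raw):
  item 1: 1
  item 2: 1
  item 3: 2
  item 4: 5 − 0 = 5
  item 5: 1
  item 6: 5
  item 7: 5 − 3 = 2
  item 8: 4
  item 11: 3
Sum = 1 + 1 + 2 + 5 + 1 + 5 + 2 + 4 + 3 = 24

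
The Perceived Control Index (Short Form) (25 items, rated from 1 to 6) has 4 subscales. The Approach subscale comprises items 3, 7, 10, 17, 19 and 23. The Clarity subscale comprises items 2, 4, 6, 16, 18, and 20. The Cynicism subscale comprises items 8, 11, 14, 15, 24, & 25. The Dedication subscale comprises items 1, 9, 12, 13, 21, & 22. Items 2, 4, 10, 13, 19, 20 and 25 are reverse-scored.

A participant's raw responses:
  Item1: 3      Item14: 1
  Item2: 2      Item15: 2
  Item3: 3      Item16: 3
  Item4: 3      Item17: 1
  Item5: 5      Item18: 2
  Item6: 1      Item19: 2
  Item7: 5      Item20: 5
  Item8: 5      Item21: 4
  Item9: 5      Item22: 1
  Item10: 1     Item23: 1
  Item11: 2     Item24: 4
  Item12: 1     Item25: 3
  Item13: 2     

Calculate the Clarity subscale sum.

Clarity items: 2, 4, 6, 16, 18, 20.
Of these, items 2, 4 and 20 are reverse-scored; reversed = (1+6) − raw = 7 − raw.
  item 2: 7 − 2 = 5
  item 4: 7 − 3 = 4
  item 6: 1
  item 16: 3
  item 18: 2
  item 20: 7 − 5 = 2
Sum = 5 + 4 + 1 + 3 + 2 + 2 = 17

17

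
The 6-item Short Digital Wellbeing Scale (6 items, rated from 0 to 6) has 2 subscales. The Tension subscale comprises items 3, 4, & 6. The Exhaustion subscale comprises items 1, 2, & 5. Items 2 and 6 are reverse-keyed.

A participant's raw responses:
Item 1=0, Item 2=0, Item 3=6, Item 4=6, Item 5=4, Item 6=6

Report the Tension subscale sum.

Tension items: 3, 4, 6.
Of these, item 6 is reverse-keyed; reverse-coded value = 6 − response.
  item 3: 6
  item 4: 6
  item 6: 6 − 6 = 0
Sum = 6 + 6 + 0 = 12

12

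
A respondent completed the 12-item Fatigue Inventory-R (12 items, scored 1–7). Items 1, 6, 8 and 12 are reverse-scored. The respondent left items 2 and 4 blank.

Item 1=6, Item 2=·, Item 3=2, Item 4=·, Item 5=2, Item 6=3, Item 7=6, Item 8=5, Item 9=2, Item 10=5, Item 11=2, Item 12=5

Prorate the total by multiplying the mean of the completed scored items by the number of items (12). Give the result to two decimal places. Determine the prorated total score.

Reverse-coded (on a 1–7 scale, reversed = 8 − raw):
  item 1: 8 − 6 = 2
  item 6: 8 − 3 = 5
  item 8: 8 − 5 = 3
  item 12: 8 − 5 = 3
Completed scored items (10 of 12): 2, 2, 2, 5, 6, 3, 2, 5, 2, 3; sum = 32.
Person mean = 32 / 10 ≈ 3.2000
Prorated total = (32 / 10) × 12 = 38.40 (to 2 dp)

38.40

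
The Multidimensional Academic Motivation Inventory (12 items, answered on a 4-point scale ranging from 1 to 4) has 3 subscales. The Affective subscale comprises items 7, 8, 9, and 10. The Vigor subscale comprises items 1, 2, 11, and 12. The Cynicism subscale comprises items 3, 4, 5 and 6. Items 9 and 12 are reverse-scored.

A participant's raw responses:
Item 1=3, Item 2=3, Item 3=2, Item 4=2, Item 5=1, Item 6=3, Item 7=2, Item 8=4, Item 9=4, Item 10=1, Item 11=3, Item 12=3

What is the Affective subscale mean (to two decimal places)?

2.00

Affective items: 7, 8, 9, 10.
Of these, item 9 is reverse-scored; reverse-coded value = 5 − response.
  item 7: 2
  item 8: 4
  item 9: 5 − 4 = 1
  item 10: 1
Sum = 2 + 4 + 1 + 1 = 8
Mean = 8 / 4 = 2.00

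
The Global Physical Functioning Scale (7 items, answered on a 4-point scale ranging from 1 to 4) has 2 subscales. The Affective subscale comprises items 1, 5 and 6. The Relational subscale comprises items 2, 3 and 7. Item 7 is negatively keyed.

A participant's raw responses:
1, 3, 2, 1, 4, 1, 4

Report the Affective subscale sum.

6

Affective items: 1, 5, 6.
  item 1: 1
  item 5: 4
  item 6: 1
Sum = 1 + 4 + 1 = 6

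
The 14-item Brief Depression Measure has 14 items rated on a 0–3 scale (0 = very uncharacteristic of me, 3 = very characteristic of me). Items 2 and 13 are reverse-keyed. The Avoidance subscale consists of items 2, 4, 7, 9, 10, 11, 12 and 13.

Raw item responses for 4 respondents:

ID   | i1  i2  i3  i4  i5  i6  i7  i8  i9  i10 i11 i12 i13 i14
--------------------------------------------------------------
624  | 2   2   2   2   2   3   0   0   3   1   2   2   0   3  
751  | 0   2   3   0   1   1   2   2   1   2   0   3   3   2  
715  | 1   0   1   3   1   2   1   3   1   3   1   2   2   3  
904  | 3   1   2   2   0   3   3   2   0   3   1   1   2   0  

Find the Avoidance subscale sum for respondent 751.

Respondent 751 raw: 0, 2, 3, 0, 1, 1, 2, 2, 1, 2, 0, 3, 3, 2.
Avoidance items: 2, 4, 7, 9, 10, 11, 12, 13.
Reverse-coded (reverse-coded value = 3 − response):
  item 2: 3 − 2 = 1
  item 4: 0
  item 7: 2
  item 9: 1
  item 10: 2
  item 11: 0
  item 12: 3
  item 13: 3 − 3 = 0
Sum = 1 + 0 + 2 + 1 + 2 + 0 + 3 + 0 = 9

9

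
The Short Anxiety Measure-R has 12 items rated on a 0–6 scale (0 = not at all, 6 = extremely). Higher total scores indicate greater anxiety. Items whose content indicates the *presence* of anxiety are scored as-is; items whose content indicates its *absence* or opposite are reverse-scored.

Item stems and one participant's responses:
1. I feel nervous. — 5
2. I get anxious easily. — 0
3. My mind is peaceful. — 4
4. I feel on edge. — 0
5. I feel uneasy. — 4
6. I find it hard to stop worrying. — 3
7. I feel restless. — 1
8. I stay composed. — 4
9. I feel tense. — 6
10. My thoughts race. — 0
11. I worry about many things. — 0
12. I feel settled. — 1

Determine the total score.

28

Items 3, 8, 12 describe the absence/opposite of anxiety → reverse-score.
on a 0–6 scale, reversed = 6 − raw.
  item 1: 5
  item 2: 0
  item 3: 6 − 4 = 2
  item 4: 0
  item 5: 4
  item 6: 3
  item 7: 1
  item 8: 6 − 4 = 2
  item 9: 6
  item 10: 0
  item 11: 0
  item 12: 6 − 1 = 5
Total = 5 + 0 + 2 + 0 + 4 + 3 + 1 + 2 + 6 + 0 + 0 + 5 = 28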